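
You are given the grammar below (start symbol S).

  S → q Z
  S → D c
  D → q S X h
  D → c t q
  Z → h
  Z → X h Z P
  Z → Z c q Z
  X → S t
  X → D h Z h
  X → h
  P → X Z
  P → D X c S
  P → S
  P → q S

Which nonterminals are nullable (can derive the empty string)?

{ } (none)

No nonterminal has an empty production or an RHS whose symbols are all nullable.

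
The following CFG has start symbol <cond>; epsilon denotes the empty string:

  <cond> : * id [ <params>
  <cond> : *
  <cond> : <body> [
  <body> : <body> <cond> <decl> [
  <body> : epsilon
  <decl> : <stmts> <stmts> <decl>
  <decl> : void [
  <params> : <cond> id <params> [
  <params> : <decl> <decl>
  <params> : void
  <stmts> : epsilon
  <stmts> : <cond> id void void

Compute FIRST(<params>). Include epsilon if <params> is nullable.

{ *, [, void }

From <params> : <cond> id <params> [: add FIRST(<cond>) = { *, [ }.
From <params> : <decl> <decl>: add FIRST(<decl>) = { *, [, void }.
<params> : void contributes {void}.
Union: FIRST(<params>) = { *, [, void }.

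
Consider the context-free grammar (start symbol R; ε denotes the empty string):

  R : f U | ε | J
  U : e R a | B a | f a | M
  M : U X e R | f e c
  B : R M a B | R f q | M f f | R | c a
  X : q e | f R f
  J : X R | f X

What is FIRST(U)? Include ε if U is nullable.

{ a, c, e, f, q }

U : e R a contributes {e}.
From U : B a: B nullable, take FIRST(B) ∪ {a} = { a, c, e, f, q }.
U : f a contributes {f}.
From U : M: add FIRST(M) = { a, c, e, f, q }.
Union: FIRST(U) = { a, c, e, f, q }.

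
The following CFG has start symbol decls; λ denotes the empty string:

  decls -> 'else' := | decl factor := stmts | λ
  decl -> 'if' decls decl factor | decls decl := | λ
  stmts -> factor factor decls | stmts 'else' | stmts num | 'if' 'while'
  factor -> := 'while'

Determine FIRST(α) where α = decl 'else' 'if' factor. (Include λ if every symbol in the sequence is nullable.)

Add FIRST(decl)\{λ} = { 'else', 'if', := }; decl is nullable, continue.
'else' is a terminal; add {'else'} and stop.

{ 'else', 'if', := }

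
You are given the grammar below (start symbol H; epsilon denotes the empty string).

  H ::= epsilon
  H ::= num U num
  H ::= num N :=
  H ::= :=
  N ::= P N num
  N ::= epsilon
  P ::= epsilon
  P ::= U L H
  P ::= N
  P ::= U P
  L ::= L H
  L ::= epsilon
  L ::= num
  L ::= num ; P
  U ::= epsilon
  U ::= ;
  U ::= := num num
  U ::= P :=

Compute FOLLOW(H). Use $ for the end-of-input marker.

H is the start symbol, so $ ∈ FOLLOW(H).
In P ::= U L H: H is at the end, add FOLLOW(P) = { :=, ;, num }.
In L ::= L H: H is at the end, add FOLLOW(L) = { :=, ;, num }.
Union: FOLLOW(H) = { $, :=, ;, num }.

{ $, :=, ;, num }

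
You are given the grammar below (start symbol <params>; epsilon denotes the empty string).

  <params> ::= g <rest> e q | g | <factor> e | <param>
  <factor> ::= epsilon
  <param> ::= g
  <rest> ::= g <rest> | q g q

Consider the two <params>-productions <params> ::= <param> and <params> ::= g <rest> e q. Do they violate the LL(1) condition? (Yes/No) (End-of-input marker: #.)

Yes

FIRST(<param>) = { g } and FIRST(g <rest> e q) = { g }.
Both contain g, so the two alternatives are not disjoint — LL(1) conflict.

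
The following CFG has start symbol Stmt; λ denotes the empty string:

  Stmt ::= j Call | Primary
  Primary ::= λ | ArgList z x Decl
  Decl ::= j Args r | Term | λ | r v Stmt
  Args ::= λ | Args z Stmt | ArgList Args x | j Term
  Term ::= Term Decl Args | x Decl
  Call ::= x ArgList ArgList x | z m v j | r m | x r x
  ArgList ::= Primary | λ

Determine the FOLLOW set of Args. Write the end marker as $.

{ $, j, r, x, z }

In Decl ::= j Args r: add FIRST(r) = { r }.
In Args ::= Args z Stmt: add FIRST(z Stmt) = { z }.
In Args ::= ArgList Args x: add FIRST(x) = { x }.
In Term ::= Term Decl Args: Args is at the end, add FOLLOW(Term) = { $, j, r, x, z }.
Union: FOLLOW(Args) = { $, j, r, x, z }.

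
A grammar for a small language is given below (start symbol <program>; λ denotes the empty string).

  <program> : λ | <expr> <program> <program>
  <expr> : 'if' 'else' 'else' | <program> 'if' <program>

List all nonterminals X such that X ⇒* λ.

{ <program> }

Directly nullable (have an λ-production): <program>.
No other nonterminal has a production whose RHS symbols are all nullable.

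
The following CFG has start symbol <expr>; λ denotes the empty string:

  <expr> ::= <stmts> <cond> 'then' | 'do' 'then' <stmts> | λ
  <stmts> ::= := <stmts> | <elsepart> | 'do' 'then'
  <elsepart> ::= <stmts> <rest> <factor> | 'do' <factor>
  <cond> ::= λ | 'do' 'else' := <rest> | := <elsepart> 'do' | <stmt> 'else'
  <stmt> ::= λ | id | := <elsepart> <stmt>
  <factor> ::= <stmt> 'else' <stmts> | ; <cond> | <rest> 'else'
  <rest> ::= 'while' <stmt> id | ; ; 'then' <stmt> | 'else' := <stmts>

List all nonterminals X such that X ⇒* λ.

Directly nullable (have an λ-production): <expr>, <cond>, <stmt>.
No other nonterminal has a production whose RHS symbols are all nullable.

{ <cond>, <expr>, <stmt> }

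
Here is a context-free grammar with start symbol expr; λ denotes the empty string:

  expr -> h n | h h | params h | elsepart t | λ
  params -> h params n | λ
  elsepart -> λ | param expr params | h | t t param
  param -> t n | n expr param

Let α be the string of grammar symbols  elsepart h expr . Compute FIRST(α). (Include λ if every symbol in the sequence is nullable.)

Add FIRST(elsepart)\{λ} = { h, n, t }; elsepart is nullable, continue.
h is a terminal; add {h} and stop.

{ h, n, t }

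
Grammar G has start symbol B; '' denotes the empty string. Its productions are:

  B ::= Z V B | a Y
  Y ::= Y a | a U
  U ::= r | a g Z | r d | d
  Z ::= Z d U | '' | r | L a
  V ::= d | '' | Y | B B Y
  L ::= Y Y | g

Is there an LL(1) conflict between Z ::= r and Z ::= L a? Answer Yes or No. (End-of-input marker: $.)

No

FIRST(r) = { r } and FIRST(L a) = { a, g }.
The FIRST sets are disjoint and neither alternative is nullable — no conflict.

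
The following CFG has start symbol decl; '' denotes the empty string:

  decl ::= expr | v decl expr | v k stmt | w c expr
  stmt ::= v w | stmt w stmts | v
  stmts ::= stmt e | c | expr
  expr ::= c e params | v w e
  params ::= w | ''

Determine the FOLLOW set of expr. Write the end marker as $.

{ $, c, e, v, w }

In decl ::= expr: expr is at the end, add FOLLOW(decl) = { $, c, v }.
In decl ::= v decl expr: expr is at the end, add FOLLOW(decl) = { $, c, v }.
In decl ::= w c expr: expr is at the end, add FOLLOW(decl) = { $, c, v }.
In stmts ::= expr: expr is at the end, add FOLLOW(stmts) = { $, c, e, v, w }.
Union: FOLLOW(expr) = { $, c, e, v, w }.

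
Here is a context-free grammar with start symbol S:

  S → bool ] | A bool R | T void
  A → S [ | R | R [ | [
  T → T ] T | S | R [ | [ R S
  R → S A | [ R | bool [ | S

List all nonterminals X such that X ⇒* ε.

No nonterminal has an empty production or an RHS whose symbols are all nullable.

{ } (none)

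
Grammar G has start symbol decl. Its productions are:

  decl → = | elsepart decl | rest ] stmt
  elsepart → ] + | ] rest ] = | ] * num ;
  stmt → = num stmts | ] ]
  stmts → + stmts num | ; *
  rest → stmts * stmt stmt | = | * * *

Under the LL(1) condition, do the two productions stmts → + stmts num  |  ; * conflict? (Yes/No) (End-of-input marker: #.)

FIRST(+ stmts num) = { + } and FIRST(; *) = { ; }.
The FIRST sets are disjoint and neither alternative is nullable — no conflict.

No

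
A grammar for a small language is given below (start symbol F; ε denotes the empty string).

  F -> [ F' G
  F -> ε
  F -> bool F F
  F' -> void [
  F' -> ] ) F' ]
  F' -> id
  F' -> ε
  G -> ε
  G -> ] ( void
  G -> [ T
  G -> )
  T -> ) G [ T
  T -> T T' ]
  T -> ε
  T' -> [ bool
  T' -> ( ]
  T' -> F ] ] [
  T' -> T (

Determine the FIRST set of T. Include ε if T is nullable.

{ (, ), [, ], bool, ε }

T -> ) G [ T contributes {)}.
From T -> T T' ]: T nullable, take FIRST(T) ∪ FIRST(T') = { (, ), [, ], bool }.
T -> ε contributes ε.
Union: FIRST(T) = { (, ), [, ], bool, ε }.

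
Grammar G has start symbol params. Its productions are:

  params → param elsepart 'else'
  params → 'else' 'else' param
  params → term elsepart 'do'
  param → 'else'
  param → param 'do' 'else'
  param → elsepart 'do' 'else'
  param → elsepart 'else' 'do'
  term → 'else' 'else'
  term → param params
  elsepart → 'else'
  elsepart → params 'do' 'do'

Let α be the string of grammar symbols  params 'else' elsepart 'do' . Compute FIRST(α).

Add FIRST(params) = { 'else' }; params is not nullable, stop.

{ 'else' }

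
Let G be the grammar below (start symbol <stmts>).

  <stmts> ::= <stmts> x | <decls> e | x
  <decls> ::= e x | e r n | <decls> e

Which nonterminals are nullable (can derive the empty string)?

{ } (none)

No nonterminal has an empty production or an RHS whose symbols are all nullable.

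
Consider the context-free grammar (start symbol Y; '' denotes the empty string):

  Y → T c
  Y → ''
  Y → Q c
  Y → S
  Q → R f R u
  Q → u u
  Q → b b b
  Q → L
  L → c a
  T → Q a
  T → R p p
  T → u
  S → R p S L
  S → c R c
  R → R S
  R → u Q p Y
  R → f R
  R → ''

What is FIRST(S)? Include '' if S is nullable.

{ c, f, p, u }

From S → R p S L: R nullable, take FIRST(R) ∪ {p} = { c, f, p, u }.
S → c R c contributes {c}.
Union: FIRST(S) = { c, f, p, u }.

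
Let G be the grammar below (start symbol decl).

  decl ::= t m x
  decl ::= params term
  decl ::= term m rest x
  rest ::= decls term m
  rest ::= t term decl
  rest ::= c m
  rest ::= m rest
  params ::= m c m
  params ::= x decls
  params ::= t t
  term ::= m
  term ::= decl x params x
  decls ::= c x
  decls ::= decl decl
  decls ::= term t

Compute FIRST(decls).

{ c, m, t, x }

decls ::= c x contributes {c}.
From decls ::= decl decl: add FIRST(decl) = { m, t, x }.
From decls ::= term t: add FIRST(term) = { m, t, x }.
Union: FIRST(decls) = { c, m, t, x }.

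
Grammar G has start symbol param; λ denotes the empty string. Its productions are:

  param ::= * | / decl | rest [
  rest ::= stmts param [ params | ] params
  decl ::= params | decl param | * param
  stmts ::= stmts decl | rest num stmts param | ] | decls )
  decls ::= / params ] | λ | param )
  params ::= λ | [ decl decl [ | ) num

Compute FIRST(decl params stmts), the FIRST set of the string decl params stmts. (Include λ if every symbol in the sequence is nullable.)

Add FIRST(decl)\{λ} = { ), *, /, [, ] }; decl is nullable, continue.
Add FIRST(params)\{λ} = { ), [ }; params is nullable, continue.
Add FIRST(stmts) = { ), *, /, ] }; stmts is not nullable, stop.

{ ), *, /, [, ] }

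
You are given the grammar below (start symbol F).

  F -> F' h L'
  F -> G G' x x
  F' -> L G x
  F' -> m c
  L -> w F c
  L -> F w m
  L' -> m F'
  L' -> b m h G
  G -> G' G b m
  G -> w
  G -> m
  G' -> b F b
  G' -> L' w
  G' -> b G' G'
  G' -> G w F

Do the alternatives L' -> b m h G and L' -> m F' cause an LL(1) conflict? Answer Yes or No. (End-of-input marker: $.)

No

FIRST(b m h G) = { b } and FIRST(m F') = { m }.
The FIRST sets are disjoint and neither alternative is nullable — no conflict.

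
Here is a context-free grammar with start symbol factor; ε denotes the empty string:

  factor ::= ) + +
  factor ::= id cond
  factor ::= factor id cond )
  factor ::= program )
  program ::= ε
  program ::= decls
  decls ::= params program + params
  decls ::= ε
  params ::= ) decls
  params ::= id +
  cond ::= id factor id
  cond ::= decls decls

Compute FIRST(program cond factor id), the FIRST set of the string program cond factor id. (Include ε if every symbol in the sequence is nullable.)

{ ), id }

Add FIRST(program)\{ε} = { ), id }; program is nullable, continue.
Add FIRST(cond)\{ε} = { ), id }; cond is nullable, continue.
Add FIRST(factor) = { ), id }; factor is not nullable, stop.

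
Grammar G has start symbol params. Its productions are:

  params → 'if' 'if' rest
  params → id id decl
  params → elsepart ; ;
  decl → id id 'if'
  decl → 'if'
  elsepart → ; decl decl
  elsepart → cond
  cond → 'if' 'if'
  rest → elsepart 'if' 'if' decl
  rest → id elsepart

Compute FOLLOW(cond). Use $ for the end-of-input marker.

{ $, 'if', ; }

In elsepart → cond: cond is at the end, add FOLLOW(elsepart) = { $, 'if', ; }.
Union: FOLLOW(cond) = { $, 'if', ; }.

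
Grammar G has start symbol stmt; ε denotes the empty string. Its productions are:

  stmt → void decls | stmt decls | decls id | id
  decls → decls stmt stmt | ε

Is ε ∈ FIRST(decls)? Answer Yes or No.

decls has an ε-production, so decls ⇒ ε.

Yes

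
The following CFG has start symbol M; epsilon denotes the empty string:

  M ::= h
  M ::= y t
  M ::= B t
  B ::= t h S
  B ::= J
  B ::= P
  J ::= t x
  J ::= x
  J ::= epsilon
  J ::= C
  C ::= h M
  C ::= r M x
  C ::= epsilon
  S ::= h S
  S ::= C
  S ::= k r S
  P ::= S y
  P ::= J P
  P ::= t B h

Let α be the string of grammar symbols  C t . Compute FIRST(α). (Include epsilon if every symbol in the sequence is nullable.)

{ h, r, t }

Add FIRST(C)\{epsilon} = { h, r }; C is nullable, continue.
t is a terminal; add {t} and stop.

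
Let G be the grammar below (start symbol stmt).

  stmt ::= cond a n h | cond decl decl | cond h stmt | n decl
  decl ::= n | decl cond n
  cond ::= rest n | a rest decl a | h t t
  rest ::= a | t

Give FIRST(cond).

{ a, h, t }

From cond ::= rest n: add FIRST(rest) = { a, t }.
cond ::= a rest decl a contributes {a}.
cond ::= h t t contributes {h}.
Union: FIRST(cond) = { a, h, t }.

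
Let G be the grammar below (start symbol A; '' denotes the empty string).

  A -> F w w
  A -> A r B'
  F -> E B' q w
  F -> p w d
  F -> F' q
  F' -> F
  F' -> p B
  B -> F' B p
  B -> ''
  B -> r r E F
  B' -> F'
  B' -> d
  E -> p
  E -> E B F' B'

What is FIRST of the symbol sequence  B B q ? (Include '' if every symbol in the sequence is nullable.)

{ p, q, r }

Add FIRST(B)\{''} = { p, r }; B is nullable, continue.
Add FIRST(B)\{''} = { p, r }; B is nullable, continue.
q is a terminal; add {q} and stop.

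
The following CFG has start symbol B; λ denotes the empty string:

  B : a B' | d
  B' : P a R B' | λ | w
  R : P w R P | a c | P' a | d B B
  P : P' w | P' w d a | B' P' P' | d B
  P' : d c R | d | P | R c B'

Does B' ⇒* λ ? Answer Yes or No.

B' has an λ-production, so B' ⇒ λ.

Yes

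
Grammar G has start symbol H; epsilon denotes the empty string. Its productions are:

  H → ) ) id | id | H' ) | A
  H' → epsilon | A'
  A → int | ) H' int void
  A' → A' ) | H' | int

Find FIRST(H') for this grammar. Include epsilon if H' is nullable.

H' → epsilon contributes epsilon.
From H' → A': add FIRST(A') = { ), int, epsilon } (including epsilon since A' is nullable).
Union: FIRST(H') = { ), int, epsilon }.

{ ), int, epsilon }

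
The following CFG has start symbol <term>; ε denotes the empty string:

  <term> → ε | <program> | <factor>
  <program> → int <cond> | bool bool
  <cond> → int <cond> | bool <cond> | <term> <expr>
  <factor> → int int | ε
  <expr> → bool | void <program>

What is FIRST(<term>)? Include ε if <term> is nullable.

{ bool, int, ε }

<term> → ε contributes ε.
From <term> → <program>: add FIRST(<program>) = { bool, int }.
From <term> → <factor>: add FIRST(<factor>) = { int, ε } (including ε since <factor> is nullable).
Union: FIRST(<term>) = { bool, int, ε }.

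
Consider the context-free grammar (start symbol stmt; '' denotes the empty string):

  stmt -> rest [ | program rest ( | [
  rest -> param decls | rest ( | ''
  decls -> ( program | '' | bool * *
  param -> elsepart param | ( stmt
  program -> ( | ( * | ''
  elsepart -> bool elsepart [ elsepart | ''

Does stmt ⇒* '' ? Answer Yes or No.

Nullable nonterminals: decls, elsepart, program, rest.
No production of stmt has an RHS whose symbols are all nullable, so stmt is not nullable.

No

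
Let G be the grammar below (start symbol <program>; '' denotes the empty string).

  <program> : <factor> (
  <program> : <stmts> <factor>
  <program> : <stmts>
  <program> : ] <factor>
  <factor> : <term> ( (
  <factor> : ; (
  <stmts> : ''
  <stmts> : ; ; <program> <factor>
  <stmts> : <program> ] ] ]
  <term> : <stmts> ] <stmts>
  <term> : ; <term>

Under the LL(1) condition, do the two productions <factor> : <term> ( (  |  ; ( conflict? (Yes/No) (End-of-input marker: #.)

FIRST(<term> ( () = { ;, ] } and FIRST(; () = { ; }.
Both contain ;, so the two alternatives are not disjoint — LL(1) conflict.

Yes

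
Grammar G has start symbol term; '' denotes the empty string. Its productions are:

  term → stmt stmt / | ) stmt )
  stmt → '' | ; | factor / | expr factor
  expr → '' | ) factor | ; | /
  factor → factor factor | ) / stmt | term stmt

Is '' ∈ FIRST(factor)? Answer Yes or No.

Nullable nonterminals: expr, stmt.
No production of factor has an RHS whose symbols are all nullable, so factor is not nullable.

No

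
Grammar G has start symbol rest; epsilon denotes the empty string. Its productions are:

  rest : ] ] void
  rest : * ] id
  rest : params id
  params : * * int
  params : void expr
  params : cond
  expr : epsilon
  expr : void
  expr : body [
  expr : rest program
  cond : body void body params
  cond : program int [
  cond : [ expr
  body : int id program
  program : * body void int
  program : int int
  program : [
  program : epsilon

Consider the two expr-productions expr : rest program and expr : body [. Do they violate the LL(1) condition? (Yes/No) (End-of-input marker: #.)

Yes

FIRST(rest program) = { *, [, ], int, void } and FIRST(body [) = { int }.
Both contain int, so the two alternatives are not disjoint — LL(1) conflict.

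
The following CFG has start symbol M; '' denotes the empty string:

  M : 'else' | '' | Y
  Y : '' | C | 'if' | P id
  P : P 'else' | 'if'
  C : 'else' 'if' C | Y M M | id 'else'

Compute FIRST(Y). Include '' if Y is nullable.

Y : '' contributes ''.
From Y : C: add FIRST(C) = { 'else', 'if', id, '' } (including '' since C is nullable).
Y : 'if' contributes {'if'}.
From Y : P id: add FIRST(P) = { 'if' }.
Union: FIRST(Y) = { 'else', 'if', id, '' }.

{ 'else', 'if', id, '' }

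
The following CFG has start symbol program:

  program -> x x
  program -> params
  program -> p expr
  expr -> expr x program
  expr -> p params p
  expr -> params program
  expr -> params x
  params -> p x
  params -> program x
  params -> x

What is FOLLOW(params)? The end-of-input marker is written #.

{ #, p, x }

In program -> params: params is at the end, add FOLLOW(program) = { #, x }.
In expr -> p params p: add FIRST(p) = { p }.
In expr -> params program: add FIRST(program) = { p, x }.
In expr -> params x: add FIRST(x) = { x }.
Union: FOLLOW(params) = { #, p, x }.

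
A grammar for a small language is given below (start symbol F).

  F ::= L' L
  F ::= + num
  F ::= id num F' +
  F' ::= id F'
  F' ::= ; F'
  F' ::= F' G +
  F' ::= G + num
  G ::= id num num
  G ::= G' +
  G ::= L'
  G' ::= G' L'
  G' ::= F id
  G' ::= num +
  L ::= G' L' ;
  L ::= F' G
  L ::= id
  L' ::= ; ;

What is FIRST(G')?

From G' ::= G' L': add FIRST(G') = { +, ;, id, num }.
From G' ::= F id: add FIRST(F) = { +, ;, id }.
G' ::= num + contributes {num}.
Union: FIRST(G') = { +, ;, id, num }.

{ +, ;, id, num }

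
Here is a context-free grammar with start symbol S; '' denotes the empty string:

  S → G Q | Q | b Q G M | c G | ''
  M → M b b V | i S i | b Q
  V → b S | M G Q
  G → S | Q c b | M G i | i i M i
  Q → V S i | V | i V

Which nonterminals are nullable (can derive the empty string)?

{ G, S }

Directly nullable (have an ''-production): S.
G → S with every symbol nullable, so G is nullable.
No other nonterminal has a production whose RHS symbols are all nullable.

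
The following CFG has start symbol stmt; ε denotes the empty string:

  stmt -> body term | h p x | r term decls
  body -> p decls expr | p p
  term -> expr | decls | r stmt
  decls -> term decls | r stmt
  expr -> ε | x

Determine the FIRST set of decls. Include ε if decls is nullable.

From decls -> term decls: term nullable, take FIRST(term) ∪ FIRST(decls) = { r, x }.
decls -> r stmt contributes {r}.
Union: FIRST(decls) = { r, x }.

{ r, x }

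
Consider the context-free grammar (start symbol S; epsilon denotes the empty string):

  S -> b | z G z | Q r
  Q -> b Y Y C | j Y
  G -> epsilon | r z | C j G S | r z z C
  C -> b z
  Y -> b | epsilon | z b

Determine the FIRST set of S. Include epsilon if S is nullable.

S -> b contributes {b}.
S -> z G z contributes {z}.
From S -> Q r: add FIRST(Q) = { b, j }.
Union: FIRST(S) = { b, j, z }.

{ b, j, z }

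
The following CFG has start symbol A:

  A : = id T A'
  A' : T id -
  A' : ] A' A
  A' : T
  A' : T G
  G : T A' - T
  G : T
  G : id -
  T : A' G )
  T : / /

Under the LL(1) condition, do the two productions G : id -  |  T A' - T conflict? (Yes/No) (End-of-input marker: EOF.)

No

FIRST(id -) = { id } and FIRST(T A' - T) = { /, ] }.
The FIRST sets are disjoint and neither alternative is nullable — no conflict.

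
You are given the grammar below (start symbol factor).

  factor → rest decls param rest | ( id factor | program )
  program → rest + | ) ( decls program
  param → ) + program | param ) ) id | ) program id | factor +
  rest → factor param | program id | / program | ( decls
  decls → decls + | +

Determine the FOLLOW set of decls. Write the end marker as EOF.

In factor → rest decls param rest: add FIRST(param rest) = { (, ), / }.
In program → ) ( decls program: add FIRST(program) = { (, ), / }.
In rest → ( decls: decls is at the end, add FOLLOW(rest) = { EOF, (, ), +, / }.
In decls → decls +: add FIRST(+) = { + }.
Union: FOLLOW(decls) = { EOF, (, ), +, / }.

{ EOF, (, ), +, / }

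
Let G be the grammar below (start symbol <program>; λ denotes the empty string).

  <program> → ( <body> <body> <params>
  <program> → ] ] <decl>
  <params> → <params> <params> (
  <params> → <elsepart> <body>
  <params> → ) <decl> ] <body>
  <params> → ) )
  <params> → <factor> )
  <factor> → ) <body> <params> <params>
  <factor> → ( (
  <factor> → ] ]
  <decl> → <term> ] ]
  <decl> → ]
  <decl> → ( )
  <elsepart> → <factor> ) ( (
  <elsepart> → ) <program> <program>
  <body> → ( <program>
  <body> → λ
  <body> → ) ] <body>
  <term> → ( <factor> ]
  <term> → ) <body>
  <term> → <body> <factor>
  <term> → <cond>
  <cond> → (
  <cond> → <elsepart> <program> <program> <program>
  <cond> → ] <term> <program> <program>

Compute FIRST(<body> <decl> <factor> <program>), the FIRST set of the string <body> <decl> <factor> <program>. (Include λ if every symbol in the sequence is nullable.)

{ (, ), ] }

Add FIRST(<body>)\{λ} = { (, ) }; <body> is nullable, continue.
Add FIRST(<decl>) = { (, ), ] }; <decl> is not nullable, stop.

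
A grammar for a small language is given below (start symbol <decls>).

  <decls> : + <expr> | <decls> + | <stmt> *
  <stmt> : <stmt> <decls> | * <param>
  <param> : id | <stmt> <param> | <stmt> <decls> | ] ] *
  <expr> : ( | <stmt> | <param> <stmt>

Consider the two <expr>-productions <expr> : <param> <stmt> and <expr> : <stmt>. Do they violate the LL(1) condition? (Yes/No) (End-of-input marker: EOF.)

FIRST(<param> <stmt>) = { *, ], id } and FIRST(<stmt>) = { * }.
Both contain *, so the two alternatives are not disjoint — LL(1) conflict.

Yes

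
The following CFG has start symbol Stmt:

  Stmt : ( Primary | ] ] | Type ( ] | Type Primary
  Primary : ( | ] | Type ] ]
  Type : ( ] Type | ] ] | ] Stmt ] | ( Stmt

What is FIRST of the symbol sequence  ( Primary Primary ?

( is a terminal; add {(} and stop.

{ ( }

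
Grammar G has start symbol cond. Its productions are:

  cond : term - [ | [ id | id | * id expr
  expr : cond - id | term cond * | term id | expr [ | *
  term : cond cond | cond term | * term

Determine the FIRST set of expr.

From expr : cond - id: add FIRST(cond) = { *, [, id }.
From expr : term cond *: add FIRST(term) = { *, [, id }.
From expr : term id: add FIRST(term) = { *, [, id }.
From expr : expr [: add FIRST(expr) = { *, [, id }.
expr : * contributes {*}.
Union: FIRST(expr) = { *, [, id }.

{ *, [, id }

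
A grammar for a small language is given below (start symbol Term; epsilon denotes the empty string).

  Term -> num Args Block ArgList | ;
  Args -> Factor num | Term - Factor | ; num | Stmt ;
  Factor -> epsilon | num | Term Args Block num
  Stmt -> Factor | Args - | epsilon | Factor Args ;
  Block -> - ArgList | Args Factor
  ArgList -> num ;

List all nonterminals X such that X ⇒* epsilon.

{ Factor, Stmt }

Directly nullable (have an epsilon-production): Factor, Stmt.
No other nonterminal has a production whose RHS symbols are all nullable.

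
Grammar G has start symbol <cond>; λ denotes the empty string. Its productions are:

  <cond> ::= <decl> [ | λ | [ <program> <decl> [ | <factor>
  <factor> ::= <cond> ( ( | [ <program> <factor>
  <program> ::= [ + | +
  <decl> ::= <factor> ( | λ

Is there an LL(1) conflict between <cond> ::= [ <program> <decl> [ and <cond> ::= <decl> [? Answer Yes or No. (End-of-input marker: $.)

Yes

FIRST([ <program> <decl> [) = { [ } and FIRST(<decl> [) = { (, [ }.
Both contain [, so the two alternatives are not disjoint — LL(1) conflict.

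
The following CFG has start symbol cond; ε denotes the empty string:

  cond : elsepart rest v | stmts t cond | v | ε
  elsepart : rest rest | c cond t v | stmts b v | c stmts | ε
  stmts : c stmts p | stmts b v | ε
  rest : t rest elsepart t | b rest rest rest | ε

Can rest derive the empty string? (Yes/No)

Yes

rest has an ε-production, so rest ⇒ ε.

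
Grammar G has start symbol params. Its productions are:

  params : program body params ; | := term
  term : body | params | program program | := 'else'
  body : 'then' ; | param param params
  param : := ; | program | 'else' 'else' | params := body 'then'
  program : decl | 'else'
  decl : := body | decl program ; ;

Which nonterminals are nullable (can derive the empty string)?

No nonterminal has an empty production or an RHS whose symbols are all nullable.

{ } (none)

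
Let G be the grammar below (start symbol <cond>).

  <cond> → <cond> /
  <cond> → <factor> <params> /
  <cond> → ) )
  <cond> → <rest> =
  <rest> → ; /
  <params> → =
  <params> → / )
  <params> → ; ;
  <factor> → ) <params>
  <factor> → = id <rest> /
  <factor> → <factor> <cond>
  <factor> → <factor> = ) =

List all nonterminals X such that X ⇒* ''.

No nonterminal has an empty production or an RHS whose symbols are all nullable.

{ } (none)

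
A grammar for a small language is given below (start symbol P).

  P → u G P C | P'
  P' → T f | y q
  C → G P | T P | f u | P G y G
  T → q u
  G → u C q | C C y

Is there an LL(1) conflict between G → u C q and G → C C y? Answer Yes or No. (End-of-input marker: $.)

FIRST(u C q) = { u } and FIRST(C C y) = { f, q, u, y }.
Both contain u, so the two alternatives are not disjoint — LL(1) conflict.

Yes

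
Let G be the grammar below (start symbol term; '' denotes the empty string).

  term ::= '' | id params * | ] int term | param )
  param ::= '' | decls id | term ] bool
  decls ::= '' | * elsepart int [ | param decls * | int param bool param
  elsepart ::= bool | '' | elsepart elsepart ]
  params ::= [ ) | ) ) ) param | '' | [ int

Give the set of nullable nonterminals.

{ decls, elsepart, param, params, term }

Directly nullable (have an ''-production): term, param, decls, elsepart, params.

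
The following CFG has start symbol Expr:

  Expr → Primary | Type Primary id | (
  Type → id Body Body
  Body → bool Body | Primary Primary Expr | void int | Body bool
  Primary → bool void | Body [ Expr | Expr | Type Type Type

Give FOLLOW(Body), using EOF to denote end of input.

In Type → id Body Body: add FIRST(Body) = { (, bool, id, void }.
In Type → id Body Body: Body is at the end, add FOLLOW(Type) = { EOF, (, [, bool, id, void }.
In Body → bool Body: Body is at the end, add FOLLOW(Body) = { EOF, (, [, bool, id, void }.
In Body → Body bool: add FIRST(bool) = { bool }.
In Primary → Body [ Expr: add FIRST([ Expr) = { [ }.
Union: FOLLOW(Body) = { EOF, (, [, bool, id, void }.

{ EOF, (, [, bool, id, void }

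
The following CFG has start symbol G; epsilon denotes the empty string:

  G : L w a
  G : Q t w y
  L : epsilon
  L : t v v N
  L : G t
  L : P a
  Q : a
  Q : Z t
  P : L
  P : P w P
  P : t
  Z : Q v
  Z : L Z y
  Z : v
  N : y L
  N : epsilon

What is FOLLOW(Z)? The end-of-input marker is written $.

{ t, y }

In Q : Z t: add FIRST(t) = { t }.
In Z : L Z y: add FIRST(y) = { y }.
Union: FOLLOW(Z) = { t, y }.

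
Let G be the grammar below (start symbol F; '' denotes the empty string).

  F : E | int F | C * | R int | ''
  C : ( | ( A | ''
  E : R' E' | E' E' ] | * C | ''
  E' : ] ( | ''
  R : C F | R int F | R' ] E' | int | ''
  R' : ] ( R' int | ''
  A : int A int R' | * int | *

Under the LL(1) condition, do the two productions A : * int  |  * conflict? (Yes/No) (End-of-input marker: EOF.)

Yes

FIRST(* int) = { * } and FIRST(*) = { * }.
Both contain *, so the two alternatives are not disjoint — LL(1) conflict.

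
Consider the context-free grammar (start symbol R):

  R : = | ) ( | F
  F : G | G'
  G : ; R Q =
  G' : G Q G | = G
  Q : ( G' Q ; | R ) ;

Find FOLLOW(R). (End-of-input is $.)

{ $, (, ), ;, = }

R is the start symbol, so $ ∈ FOLLOW(R).
In G : ; R Q =: add FIRST(Q =) = { (, ), ;, = }.
In Q : R ) ;: add FIRST() ;) = { ) }.
Union: FOLLOW(R) = { $, (, ), ;, = }.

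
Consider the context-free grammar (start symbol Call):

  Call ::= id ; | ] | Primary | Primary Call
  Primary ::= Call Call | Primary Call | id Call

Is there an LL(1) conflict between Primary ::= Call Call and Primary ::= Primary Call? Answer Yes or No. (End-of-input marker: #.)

FIRST(Call Call) = { ], id } and FIRST(Primary Call) = { ], id }.
Both contain ], so the two alternatives are not disjoint — LL(1) conflict.

Yes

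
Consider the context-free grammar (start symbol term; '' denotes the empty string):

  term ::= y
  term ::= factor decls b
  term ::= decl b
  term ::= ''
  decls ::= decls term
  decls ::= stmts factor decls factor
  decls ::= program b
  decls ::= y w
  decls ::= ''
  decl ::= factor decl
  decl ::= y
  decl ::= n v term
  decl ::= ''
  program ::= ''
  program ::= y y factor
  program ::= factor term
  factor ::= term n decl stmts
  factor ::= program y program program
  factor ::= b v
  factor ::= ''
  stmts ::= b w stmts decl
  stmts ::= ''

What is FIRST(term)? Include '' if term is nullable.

term ::= y contributes {y}.
From term ::= factor decls b: factor, decls nullable, take FIRST(factor) ∪ FIRST(decls) ∪ {b} = { b, n, y }.
From term ::= decl b: decl nullable, take FIRST(decl) ∪ {b} = { b, n, y }.
term ::= '' contributes ''.
Union: FIRST(term) = { b, n, y, '' }.

{ b, n, y, '' }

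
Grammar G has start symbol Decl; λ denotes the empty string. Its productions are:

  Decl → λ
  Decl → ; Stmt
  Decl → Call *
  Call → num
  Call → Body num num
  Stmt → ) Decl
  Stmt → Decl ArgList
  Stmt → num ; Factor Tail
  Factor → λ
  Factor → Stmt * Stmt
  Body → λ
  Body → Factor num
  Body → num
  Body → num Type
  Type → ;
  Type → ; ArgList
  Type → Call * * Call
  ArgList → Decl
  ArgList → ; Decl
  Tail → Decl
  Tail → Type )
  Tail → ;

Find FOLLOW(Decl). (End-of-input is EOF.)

Decl is the start symbol, so EOF ∈ FOLLOW(Decl).
In Stmt → ) Decl: Decl is at the end, add FOLLOW(Stmt) = { EOF, ), *, ;, num }.
In Stmt → Decl ArgList: add FIRST(ArgList)\{λ} = { ), *, ;, num }.
  Since ArgList is nullable, also add FOLLOW(Stmt) = { EOF, ), *, ;, num }.
In ArgList → Decl: Decl is at the end, add FOLLOW(ArgList) = { EOF, ), *, ;, num }.
In ArgList → ; Decl: Decl is at the end, add FOLLOW(ArgList) = { EOF, ), *, ;, num }.
In Tail → Decl: Decl is at the end, add FOLLOW(Tail) = { EOF, ), *, ;, num }.
Union: FOLLOW(Decl) = { EOF, ), *, ;, num }.

{ EOF, ), *, ;, num }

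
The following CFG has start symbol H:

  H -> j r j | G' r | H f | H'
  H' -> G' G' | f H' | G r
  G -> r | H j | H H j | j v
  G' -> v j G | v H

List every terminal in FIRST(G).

G -> r contributes {r}.
From G -> H j: add FIRST(H) = { f, j, r, v }.
From G -> H H j: add FIRST(H) = { f, j, r, v }.
G -> j v contributes {j}.
Union: FIRST(G) = { f, j, r, v }.

{ f, j, r, v }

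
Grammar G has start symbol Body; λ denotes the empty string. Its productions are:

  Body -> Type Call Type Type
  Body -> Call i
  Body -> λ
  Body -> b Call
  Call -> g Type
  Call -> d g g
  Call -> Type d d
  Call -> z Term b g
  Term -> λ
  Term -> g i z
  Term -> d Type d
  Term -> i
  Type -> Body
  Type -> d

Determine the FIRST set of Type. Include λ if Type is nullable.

From Type -> Body: add FIRST(Body) = { b, d, g, z, λ } (including λ since Body is nullable).
Type -> d contributes {d}.
Union: FIRST(Type) = { b, d, g, z, λ }.

{ b, d, g, z, λ }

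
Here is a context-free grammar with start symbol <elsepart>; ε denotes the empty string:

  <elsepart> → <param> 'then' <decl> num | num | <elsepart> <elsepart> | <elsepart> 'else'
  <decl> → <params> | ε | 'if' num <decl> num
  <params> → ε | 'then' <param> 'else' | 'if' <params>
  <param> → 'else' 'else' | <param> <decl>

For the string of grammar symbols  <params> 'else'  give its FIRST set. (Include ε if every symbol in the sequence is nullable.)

Add FIRST(<params>)\{ε} = { 'if', 'then' }; <params> is nullable, continue.
'else' is a terminal; add {'else'} and stop.

{ 'else', 'if', 'then' }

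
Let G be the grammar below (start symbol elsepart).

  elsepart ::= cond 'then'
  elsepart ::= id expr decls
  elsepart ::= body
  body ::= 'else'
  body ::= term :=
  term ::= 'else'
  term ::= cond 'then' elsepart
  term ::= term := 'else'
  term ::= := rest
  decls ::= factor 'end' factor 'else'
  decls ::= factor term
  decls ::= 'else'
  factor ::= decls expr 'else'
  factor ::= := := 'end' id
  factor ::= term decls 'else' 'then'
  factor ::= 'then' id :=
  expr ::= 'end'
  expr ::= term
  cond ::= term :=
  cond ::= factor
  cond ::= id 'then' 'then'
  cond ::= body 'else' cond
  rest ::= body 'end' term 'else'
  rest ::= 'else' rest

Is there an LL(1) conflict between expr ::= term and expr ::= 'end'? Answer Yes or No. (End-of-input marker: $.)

No

FIRST(term) = { 'else', 'then', :=, id } and FIRST('end') = { 'end' }.
The FIRST sets are disjoint and neither alternative is nullable — no conflict.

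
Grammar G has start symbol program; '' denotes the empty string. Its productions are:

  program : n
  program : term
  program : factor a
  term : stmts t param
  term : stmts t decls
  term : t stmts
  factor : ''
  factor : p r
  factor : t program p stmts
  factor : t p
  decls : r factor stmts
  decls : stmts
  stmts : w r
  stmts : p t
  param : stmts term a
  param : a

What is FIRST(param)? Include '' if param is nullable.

{ a, p, w }

From param : stmts term a: add FIRST(stmts) = { p, w }.
param : a contributes {a}.
Union: FIRST(param) = { a, p, w }.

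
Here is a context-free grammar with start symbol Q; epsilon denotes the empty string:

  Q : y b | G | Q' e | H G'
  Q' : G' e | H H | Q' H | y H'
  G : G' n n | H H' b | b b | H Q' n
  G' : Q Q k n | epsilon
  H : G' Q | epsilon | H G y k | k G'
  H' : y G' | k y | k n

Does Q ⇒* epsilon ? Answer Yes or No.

Yes

Q : H G' and each of H, G' is nullable, so Q ⇒* epsilon.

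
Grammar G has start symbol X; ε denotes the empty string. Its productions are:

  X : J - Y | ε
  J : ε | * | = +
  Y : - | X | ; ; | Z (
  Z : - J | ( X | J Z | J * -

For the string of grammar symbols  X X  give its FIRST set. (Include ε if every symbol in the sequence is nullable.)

{ *, -, =, ε }

Add FIRST(X)\{ε} = { *, -, = }; X is nullable, continue.
Add FIRST(X)\{ε} = { *, -, = }; X is nullable, continue.
Every symbol is nullable, so include ε.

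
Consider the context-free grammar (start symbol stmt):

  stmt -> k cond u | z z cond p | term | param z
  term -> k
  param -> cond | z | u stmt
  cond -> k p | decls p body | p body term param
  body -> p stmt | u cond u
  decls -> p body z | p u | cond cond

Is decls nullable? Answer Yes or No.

No

No nonterminal in this grammar is nullable.
No production of decls has an RHS whose symbols are all nullable, so decls is not nullable.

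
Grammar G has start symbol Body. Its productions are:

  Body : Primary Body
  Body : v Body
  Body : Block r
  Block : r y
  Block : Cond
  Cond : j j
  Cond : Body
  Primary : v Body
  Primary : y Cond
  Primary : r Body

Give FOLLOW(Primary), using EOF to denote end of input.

{ j, r, v, y }

In Body : Primary Body: add FIRST(Body) = { j, r, v, y }.
Union: FOLLOW(Primary) = { j, r, v, y }.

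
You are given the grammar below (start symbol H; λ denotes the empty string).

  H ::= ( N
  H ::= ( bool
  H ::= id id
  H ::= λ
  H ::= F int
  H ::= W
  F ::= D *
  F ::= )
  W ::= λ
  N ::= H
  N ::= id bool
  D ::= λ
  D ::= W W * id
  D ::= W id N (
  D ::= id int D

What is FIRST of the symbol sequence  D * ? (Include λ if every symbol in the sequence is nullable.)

{ *, id }

Add FIRST(D)\{λ} = { *, id }; D is nullable, continue.
* is a terminal; add {*} and stop.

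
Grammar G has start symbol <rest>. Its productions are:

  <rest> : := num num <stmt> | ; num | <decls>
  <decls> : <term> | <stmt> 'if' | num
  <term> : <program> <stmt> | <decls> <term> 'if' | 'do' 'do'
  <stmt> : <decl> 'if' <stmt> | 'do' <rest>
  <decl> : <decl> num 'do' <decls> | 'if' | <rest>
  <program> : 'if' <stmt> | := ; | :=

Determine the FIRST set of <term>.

From <term> : <program> <stmt>: add FIRST(<program>) = { 'if', := }.
From <term> : <decls> <term> 'if': add FIRST(<decls>) = { 'do', 'if', :=, ;, num }.
<term> : 'do' 'do' contributes {'do'}.
Union: FIRST(<term>) = { 'do', 'if', :=, ;, num }.

{ 'do', 'if', :=, ;, num }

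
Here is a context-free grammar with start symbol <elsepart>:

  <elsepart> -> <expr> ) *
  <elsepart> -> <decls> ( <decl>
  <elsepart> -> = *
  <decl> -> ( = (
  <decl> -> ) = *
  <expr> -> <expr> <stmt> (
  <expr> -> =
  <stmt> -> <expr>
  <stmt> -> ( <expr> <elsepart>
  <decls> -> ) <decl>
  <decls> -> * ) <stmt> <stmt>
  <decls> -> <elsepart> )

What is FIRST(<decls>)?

<decls> -> ) <decl> contributes {)}.
<decls> -> * ) <stmt> <stmt> contributes {*}.
From <decls> -> <elsepart> ): add FIRST(<elsepart>) = { ), *, = }.
Union: FIRST(<decls>) = { ), *, = }.

{ ), *, = }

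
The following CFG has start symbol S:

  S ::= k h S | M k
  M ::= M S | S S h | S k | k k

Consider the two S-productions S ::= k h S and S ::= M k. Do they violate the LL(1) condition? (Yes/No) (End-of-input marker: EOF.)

Yes

FIRST(k h S) = { k } and FIRST(M k) = { k }.
Both contain k, so the two alternatives are not disjoint — LL(1) conflict.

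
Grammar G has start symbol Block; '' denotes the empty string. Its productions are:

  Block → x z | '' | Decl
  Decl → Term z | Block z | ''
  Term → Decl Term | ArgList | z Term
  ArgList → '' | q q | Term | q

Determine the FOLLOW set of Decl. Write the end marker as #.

In Block → Decl: Decl is at the end, add FOLLOW(Block) = { #, z }.
In Term → Decl Term: add FIRST(Term)\{''} = { q, x, z }.
  Since Term is nullable, also add FOLLOW(Term) = { z }.
Union: FOLLOW(Decl) = { #, q, x, z }.

{ #, q, x, z }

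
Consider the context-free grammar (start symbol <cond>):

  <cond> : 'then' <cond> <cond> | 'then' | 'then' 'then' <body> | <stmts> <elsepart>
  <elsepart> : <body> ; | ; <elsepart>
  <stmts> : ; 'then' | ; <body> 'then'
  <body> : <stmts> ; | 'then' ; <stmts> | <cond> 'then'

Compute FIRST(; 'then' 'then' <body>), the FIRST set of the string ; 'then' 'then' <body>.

{ ; }

; is a terminal; add {;} and stop.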